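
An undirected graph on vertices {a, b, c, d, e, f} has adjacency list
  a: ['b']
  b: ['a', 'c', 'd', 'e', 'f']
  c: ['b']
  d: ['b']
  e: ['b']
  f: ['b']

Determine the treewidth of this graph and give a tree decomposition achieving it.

Treewidth 1.
One such decomposition:
Bags: B1 = {b, c}  B2 = {b, d}  B3 = {b, f}  B4 = {b, e}  B5 = {a, b}
Tree: B1–B2, B1–B3, B2–B4, B3–B5

Every bag has size at most 2, so the width is 2 − 1 = 1 and tw(G) ≤ 1. Since G has at least one edge (e.g. c–b), it is not an edgeless graph, so tw(G) ≥ 1. Hence tw(G) = 1 exactly.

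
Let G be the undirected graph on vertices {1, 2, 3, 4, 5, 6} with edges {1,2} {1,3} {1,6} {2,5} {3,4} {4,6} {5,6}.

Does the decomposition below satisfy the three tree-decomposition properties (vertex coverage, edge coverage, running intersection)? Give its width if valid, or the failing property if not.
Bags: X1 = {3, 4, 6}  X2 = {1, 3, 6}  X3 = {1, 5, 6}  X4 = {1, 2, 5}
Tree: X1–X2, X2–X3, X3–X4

Yes; width 2.

Checking the three conditions: (i) the bags cover all of {1, 2, 3, 4, 5, 6}; (ii) for each edge, some bag contains both endpoints; (iii) the bags containing any fixed vertex form a subtree. All hold, so the decomposition is valid with width 3 − 1 = 2.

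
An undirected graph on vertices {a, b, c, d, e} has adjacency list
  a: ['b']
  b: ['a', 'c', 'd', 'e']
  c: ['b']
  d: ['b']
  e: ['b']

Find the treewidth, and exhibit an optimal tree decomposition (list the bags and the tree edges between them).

Treewidth 1.
One such decomposition:
Bags: B1 = {b, e}  B2 = {b, c}  B3 = {b, d}  B4 = {a, b}
Tree: B1–B2, B2–B3, B3–B4

The largest bag has 2 vertices, giving width 1; this decomposition certifies tw(G) ≤ 1. Since G has at least one edge (e.g. e–b), it is not an edgeless graph, so tw(G) ≥ 1. Therefore the treewidth is 1.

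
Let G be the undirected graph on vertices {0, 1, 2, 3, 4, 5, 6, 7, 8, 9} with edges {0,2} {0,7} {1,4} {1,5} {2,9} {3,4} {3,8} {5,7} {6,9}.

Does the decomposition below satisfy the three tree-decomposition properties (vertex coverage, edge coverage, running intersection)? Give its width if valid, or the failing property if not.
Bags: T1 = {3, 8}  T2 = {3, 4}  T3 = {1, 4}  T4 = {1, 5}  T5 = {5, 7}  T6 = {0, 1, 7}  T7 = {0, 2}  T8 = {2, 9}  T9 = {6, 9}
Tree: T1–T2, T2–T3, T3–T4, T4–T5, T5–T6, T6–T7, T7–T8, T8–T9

A tree decomposition must satisfy three properties: every vertex lies in some bag; for every edge, both endpoints lie together in some bag; and for every vertex, the bags containing it form a connected subtree. Here bags containing vertex 1 are not connected in the tree, so the decomposition is invalid.

No — bags containing vertex 1 are not connected in the tree.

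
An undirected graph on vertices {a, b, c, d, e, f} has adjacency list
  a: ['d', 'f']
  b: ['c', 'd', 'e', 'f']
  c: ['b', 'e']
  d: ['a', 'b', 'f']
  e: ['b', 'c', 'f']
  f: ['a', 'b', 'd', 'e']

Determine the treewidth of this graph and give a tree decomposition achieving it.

Treewidth 2.
One such decomposition:
Bags: B1 = {b, d, f}  B2 = {b, e, f}  B3 = {b, c, e}  B4 = {a, d, f}
Tree: B1–B2, B2–B3, B1–B4

Each bag holds 3 vertices, so the decomposition has width 2, which upper-bounds the treewidth. For the lower bound, the 3 vertices {b, c, e} are pairwise adjacent, and any tree decomposition puts a clique entirely inside one bag — forcing width ≥ 2. Combining the bounds, tw(G) = 2.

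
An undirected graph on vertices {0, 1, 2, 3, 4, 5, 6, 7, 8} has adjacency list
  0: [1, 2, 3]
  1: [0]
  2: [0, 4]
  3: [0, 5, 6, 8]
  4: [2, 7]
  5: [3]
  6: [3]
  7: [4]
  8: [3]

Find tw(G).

A width-1 tree decomposition is:
Bags: B1 = {3, 8}  B2 = {0, 3}  B3 = {0, 2}  B4 = {2, 4}  B5 = {4, 7}  B6 = {0, 1}  B7 = {3, 6}  B8 = {3, 5}
Tree: B1–B2, B2–B3, B3–B4, B4–B5, B2–B6, B1–B7, B1–B8
Each bag holds 2 vertices, so the decomposition has width 1, which upper-bounds the treewidth. Any graph with an edge has treewidth ≥ 1, and G has the edge 8–3. Hence tw(G) = 1 exactly.

1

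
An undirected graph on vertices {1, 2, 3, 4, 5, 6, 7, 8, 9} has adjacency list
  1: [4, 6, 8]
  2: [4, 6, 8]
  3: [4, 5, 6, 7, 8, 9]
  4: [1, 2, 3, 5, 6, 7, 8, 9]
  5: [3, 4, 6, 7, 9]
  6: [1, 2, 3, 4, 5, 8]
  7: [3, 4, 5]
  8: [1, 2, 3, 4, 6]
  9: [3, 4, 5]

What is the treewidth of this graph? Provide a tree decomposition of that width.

Treewidth 3.
Bags: B1 = {2, 4, 6, 8}  B2 = {1, 4, 6, 8}  B3 = {3, 4, 6, 8}  B4 = {3, 4, 5, 6}  B5 = {3, 4, 5, 9}  B6 = {3, 4, 5, 7}
Tree: B1–B2, B1–B3, B3–B4, B4–B5, B5–B6

Each bag holds 4 vertices, so the decomposition has width 3, which upper-bounds the treewidth. Conversely, {1, 4, 6, 8} is a clique of size 4, and the vertices of any clique must share a bag in every tree decomposition; so some bag has ≥ 4 vertices and tw(G) ≥ 3. Hence tw(G) = 3 exactly.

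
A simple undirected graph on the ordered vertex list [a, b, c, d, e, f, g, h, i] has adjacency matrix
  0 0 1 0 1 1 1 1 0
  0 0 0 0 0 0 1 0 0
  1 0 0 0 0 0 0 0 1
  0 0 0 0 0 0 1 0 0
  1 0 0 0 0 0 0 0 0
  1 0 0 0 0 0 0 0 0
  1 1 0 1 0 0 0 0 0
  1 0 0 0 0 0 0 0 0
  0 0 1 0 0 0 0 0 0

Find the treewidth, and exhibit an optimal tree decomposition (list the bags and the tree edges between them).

Treewidth 1.
One optimal decomposition is:
Bags: B1 = {a, g}  B2 = {a, f}  B3 = {a, c}  B4 = {b, g}  B5 = {c, i}  B6 = {a, h}  B7 = {d, g}  B8 = {a, e}
Tree: B1–B2, B2–B3, B1–B4, B3–B5, B3–B6, B1–B7, B6–B8

Each bag holds 2 vertices, so the decomposition has width 1, which upper-bounds the treewidth. Since G has at least one edge (e.g. a–g), it is not an edgeless graph, so tw(G) ≥ 1. Therefore the treewidth is 1.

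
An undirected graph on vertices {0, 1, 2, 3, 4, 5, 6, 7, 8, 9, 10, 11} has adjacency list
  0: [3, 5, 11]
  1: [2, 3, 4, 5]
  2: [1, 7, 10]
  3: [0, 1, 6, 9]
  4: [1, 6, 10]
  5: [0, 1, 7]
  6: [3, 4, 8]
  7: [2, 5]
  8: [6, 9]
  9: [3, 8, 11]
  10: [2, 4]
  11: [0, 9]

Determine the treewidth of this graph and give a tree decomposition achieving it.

Each bag holds 4 vertices, so the decomposition has width 3, which upper-bounds the treewidth. For the lower bound: the 4 vertex sets {8,9,11}, {0}, {3}, {1,4,5,6} are disjoint, each induces a connected subgraph, and every pair is joined by at least one edge of G. Contracting each set to a single vertex therefore yields K_{4} as a minor, and since treewidth is minor-monotone, tw(G) ≥ tw(K_{4}) = 3. Therefore the treewidth is 3.

Treewidth 3.
One such decomposition:
Bags: B1 = {0, 8, 9, 11}  B2 = {0, 3, 8, 9}  B3 = {0, 3, 6, 8}  B4 = {0, 3, 5, 6}  B5 = {1, 3, 5, 6}  B6 = {1, 4, 5, 6}  B7 = {1, 4, 5, 7}  B8 = {1, 2, 4, 7}  B9 = {2, 4, 7, 10}
Tree: B1–B2, B2–B3, B3–B4, B4–B5, B5–B6, B6–B7, B7–B8, B8–B9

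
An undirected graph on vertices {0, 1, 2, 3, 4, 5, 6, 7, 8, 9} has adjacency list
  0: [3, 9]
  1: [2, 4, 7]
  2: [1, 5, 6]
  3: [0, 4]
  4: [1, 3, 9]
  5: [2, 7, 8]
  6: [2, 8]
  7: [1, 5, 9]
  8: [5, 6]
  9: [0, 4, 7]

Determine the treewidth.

A width-2 tree decomposition is:
Bags: B1 = {5, 6, 8}  B2 = {2, 5, 6}  B3 = {2, 5, 7}  B4 = {1, 2, 7}  B5 = {1, 7, 9}  B6 = {1, 4, 9}  B7 = {0, 4, 9}  B8 = {0, 3, 4}
Tree: B1–B2, B2–B3, B3–B4, B4–B5, B5–B6, B6–B7, B7–B8
Every bag has size at most 3, so the width is 3 − 1 = 2 and tw(G) ≤ 2. The edges 8–6–2–5–8 form a cycle, so G is not a tree and its treewidth is at least 2. Therefore the treewidth is 2.

2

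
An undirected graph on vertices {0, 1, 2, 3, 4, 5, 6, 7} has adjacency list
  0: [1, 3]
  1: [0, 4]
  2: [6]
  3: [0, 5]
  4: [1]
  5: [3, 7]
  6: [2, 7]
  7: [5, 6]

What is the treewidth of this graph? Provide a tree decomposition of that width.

Every bag has size at most 2, so the width is 2 − 1 = 1 and tw(G) ≤ 1. Any graph with an edge has treewidth ≥ 1, and G has the edge 2–6. Combining the bounds, tw(G) = 1.

Treewidth 1.
One optimal decomposition is:
Bags: B1 = {2, 6}  B2 = {6, 7}  B3 = {5, 7}  B4 = {3, 5}  B5 = {0, 3}  B6 = {0, 1}  B7 = {1, 4}
Tree: B1–B2, B2–B3, B3–B4, B4–B5, B5–B6, B6–B7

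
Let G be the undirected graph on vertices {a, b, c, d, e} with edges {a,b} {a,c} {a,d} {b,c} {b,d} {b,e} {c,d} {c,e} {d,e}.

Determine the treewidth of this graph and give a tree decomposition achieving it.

Every bag has size at most 4, so the width is 4 − 1 = 3 and tw(G) ≤ 3. For the lower bound, the 4 vertices {b, c, d, e} are pairwise adjacent, and any tree decomposition puts a clique entirely inside one bag — forcing width ≥ 3. The upper and lower bounds meet at 3, so that is the treewidth.

Treewidth 3.
One such decomposition:
Bags: B1 = {a, b, c, d}  B2 = {b, c, d, e}
Tree: B1–B2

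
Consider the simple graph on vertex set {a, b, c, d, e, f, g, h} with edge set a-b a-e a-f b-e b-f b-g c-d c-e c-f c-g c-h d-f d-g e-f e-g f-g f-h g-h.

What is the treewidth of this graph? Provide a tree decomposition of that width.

Every bag has size at most 4, so the width is 4 − 1 = 3 and tw(G) ≤ 3. Conversely, {c, d, f, g} is a clique of size 4, and the vertices of any clique must share a bag in every tree decomposition; so some bag has ≥ 4 vertices and tw(G) ≥ 3. Therefore the treewidth is 3.

Treewidth 3.
One optimal decomposition is:
Bags: B1 = {c, e, f, g}  B2 = {b, e, f, g}  B3 = {c, f, g, h}  B4 = {c, d, f, g}  B5 = {a, b, e, f}
Tree: B1–B2, B1–B3, B1–B4, B2–B5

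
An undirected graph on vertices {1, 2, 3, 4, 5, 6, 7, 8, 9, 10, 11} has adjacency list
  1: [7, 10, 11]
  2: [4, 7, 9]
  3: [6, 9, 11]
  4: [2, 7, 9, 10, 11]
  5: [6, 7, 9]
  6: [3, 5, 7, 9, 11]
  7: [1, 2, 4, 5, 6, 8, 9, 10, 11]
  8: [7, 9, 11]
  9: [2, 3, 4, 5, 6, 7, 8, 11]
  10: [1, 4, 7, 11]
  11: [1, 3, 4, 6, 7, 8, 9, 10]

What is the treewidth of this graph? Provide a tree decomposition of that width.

Every bag has size at most 4, so the width is 4 − 1 = 3 and tw(G) ≤ 3. For the lower bound, the 4 vertices {3, 6, 9, 11} are pairwise adjacent, and any tree decomposition puts a clique entirely inside one bag — forcing width ≥ 3. Therefore the treewidth is 3.

Treewidth 3.
One optimal decomposition is:
Bags: B1 = {4, 7, 9, 11}  B2 = {7, 8, 9, 11}  B3 = {6, 7, 9, 11}  B4 = {2, 4, 7, 9}  B5 = {3, 6, 9, 11}  B6 = {4, 7, 10, 11}  B7 = {1, 7, 10, 11}  B8 = {5, 6, 7, 9}
Tree: B1–B2, B2–B3, B1–B4, B3–B5, B1–B6, B6–B7, B3–B8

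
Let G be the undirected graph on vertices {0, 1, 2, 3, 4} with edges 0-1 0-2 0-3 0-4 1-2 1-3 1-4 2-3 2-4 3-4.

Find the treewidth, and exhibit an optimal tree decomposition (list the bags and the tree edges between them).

A single bag containing all 5 vertices is trivially a valid decomposition of width 4. On the other hand G contains the 5-clique {0, 1, 2, 3, 4}. A clique must lie in a single bag of any decomposition, so no decomposition can have width below 4. Combining the bounds, tw(G) = 4.

Treewidth 4.
One optimal decomposition is:
Bags: B1 = {0, 1, 2, 3, 4}
Tree: (single bag)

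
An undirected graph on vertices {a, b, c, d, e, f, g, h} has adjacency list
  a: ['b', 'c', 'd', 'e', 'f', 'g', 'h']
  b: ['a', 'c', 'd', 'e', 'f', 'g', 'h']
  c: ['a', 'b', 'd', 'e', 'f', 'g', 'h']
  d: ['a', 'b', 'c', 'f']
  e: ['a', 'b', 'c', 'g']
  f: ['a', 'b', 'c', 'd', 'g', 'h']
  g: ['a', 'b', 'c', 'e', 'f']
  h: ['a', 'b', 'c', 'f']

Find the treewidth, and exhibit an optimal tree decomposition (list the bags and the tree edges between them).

Every bag has size at most 5, so the width is 5 − 1 = 4 and tw(G) ≤ 4. Conversely, {a, b, c, e, g} is a clique of size 5, and the vertices of any clique must share a bag in every tree decomposition; so some bag has ≥ 5 vertices and tw(G) ≥ 4. Combining the bounds, tw(G) = 4.

Treewidth 4.
Bags: B1 = {a, b, c, d, f}  B2 = {a, b, c, f, h}  B3 = {a, b, c, f, g}  B4 = {a, b, c, e, g}
Tree: B1–B2, B1–B3, B3–B4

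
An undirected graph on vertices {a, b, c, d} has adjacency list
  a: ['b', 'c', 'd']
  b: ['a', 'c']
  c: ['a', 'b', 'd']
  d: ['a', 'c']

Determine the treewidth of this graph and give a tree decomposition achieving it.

Treewidth 2.
One such decomposition:
Bags: B1 = {a, b, c}  B2 = {a, c, d}
Tree: B1–B2

Each bag holds 3 vertices, so the decomposition has width 2, which upper-bounds the treewidth. Conversely, {a, c, d} is a clique of size 3, and the vertices of any clique must share a bag in every tree decomposition; so some bag has ≥ 3 vertices and tw(G) ≥ 2. Therefore the treewidth is 2.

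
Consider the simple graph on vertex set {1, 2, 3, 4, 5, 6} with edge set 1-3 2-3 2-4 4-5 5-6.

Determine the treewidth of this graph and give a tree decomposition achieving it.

Treewidth 1.
Bags: B1 = {1, 3}  B2 = {2, 3}  B3 = {2, 4}  B4 = {4, 5}  B5 = {5, 6}
Tree: B1–B2, B2–B3, B3–B4, B4–B5

The largest bag has 2 vertices, giving width 1; this decomposition certifies tw(G) ≤ 1. Since G has at least one edge (e.g. 1–3), it is not an edgeless graph, so tw(G) ≥ 1. Combining the bounds, tw(G) = 1.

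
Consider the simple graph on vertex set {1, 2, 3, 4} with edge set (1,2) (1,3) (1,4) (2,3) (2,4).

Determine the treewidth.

A width-2 tree decomposition is:
Bags: B1 = {1, 2, 4}  B2 = {1, 2, 3}
Tree: B1–B2
Each bag holds 3 vertices, so the decomposition has width 2, which upper-bounds the treewidth. On the other hand G contains the 3-clique {1, 2, 3}. A clique must lie in a single bag of any decomposition, so no decomposition can have width below 2. Hence tw(G) = 2 exactly.

2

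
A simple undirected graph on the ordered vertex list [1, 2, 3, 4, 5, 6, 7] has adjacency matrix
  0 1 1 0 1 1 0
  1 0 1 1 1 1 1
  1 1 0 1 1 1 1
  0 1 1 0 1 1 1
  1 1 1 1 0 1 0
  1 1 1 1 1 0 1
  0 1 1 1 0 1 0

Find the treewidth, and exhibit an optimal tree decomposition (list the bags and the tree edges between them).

Treewidth 4.
One such decomposition:
Bags: B1 = {2, 3, 4, 5, 6}  B2 = {1, 2, 3, 5, 6}  B3 = {2, 3, 4, 6, 7}
Tree: B1–B2, B1–B3

Every bag has size at most 5, so the width is 5 − 1 = 4 and tw(G) ≤ 4. For the lower bound, the 5 vertices {1, 2, 3, 5, 6} are pairwise adjacent, and any tree decomposition puts a clique entirely inside one bag — forcing width ≥ 4. The upper and lower bounds meet at 4, so that is the treewidth.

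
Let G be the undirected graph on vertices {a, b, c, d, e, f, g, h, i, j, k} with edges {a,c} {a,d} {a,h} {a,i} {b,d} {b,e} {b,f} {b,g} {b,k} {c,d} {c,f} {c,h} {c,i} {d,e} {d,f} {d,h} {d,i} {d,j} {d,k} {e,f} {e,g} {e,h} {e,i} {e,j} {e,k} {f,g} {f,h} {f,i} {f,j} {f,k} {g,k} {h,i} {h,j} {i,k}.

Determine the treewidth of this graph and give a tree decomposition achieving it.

Every bag has size at most 5, so the width is 5 − 1 = 4 and tw(G) ≤ 4. For the lower bound, the 5 vertices {a, c, d, h, i} are pairwise adjacent, and any tree decomposition puts a clique entirely inside one bag — forcing width ≥ 4. Therefore the treewidth is 4.

Treewidth 4.
Bags: B1 = {d, e, f, h, i}  B2 = {d, e, f, h, j}  B3 = {d, e, f, i, k}  B4 = {c, d, f, h, i}  B5 = {a, c, d, h, i}  B6 = {b, d, e, f, k}  B7 = {b, e, f, g, k}
Tree: B1–B2, B1–B3, B1–B4, B4–B5, B3–B6, B6–B7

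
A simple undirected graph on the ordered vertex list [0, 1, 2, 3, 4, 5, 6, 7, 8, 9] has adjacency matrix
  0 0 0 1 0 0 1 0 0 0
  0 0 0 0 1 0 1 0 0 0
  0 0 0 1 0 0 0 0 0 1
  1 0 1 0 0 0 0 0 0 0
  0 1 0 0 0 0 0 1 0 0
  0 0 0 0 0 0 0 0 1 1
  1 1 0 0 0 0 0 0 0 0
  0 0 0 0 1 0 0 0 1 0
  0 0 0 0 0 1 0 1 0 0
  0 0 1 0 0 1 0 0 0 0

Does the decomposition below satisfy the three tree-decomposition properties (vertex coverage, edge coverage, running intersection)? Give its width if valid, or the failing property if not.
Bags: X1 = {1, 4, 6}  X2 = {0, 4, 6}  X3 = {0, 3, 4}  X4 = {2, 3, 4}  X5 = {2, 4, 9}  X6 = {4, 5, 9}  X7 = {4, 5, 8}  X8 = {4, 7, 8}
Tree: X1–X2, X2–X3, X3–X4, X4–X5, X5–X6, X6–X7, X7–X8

Every vertex of G appears in some bag (union = {0, 1, 2, 3, 4, 5, 6, 7, 8, 9}); every edge is covered by a bag; and for each vertex v the set of bags containing v is connected in the bag tree. The decomposition is therefore valid. The largest bag has 3 vertices, so the width is 2.

Yes; width 2.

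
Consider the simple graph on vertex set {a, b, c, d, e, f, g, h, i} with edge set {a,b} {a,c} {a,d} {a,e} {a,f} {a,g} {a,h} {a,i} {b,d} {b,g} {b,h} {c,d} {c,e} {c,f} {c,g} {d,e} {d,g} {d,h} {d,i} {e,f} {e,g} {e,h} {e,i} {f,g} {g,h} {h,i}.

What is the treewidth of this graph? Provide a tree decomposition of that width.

Every bag has size at most 5, so the width is 5 − 1 = 4 and tw(G) ≤ 4. Conversely, {a, d, e, g, h} is a clique of size 5, and the vertices of any clique must share a bag in every tree decomposition; so some bag has ≥ 5 vertices and tw(G) ≥ 4. The upper and lower bounds meet at 4, so that is the treewidth.

Treewidth 4.
One such decomposition:
Bags: B1 = {a, d, e, g, h}  B2 = {a, b, d, g, h}  B3 = {a, c, d, e, g}  B4 = {a, c, e, f, g}  B5 = {a, d, e, h, i}
Tree: B1–B2, B1–B3, B3–B4, B1–B5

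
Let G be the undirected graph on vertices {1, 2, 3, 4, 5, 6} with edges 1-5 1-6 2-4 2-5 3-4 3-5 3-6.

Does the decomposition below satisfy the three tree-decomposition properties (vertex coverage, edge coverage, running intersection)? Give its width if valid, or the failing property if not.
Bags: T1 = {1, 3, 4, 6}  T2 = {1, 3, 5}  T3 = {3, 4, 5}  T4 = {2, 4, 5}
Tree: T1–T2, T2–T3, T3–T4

No — bags containing vertex 4 are not connected in the tree.

A tree decomposition must satisfy three properties: every vertex lies in some bag; for every edge, both endpoints lie together in some bag; and for every vertex, the bags containing it form a connected subtree. Here bags containing vertex 4 are not connected in the tree, so the decomposition is invalid.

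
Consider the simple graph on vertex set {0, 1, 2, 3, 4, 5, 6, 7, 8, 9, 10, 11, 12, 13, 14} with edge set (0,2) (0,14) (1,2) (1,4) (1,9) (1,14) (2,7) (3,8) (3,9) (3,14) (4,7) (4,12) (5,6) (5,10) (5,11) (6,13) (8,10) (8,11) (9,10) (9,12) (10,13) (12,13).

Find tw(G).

A width-3 tree decomposition is:
Bags: B1 = {5, 6, 11, 13}  B2 = {5, 10, 11, 13}  B3 = {8, 10, 11, 13}  B4 = {8, 10, 12, 13}  B5 = {8, 9, 10, 12}  B6 = {3, 8, 9, 12}  B7 = {3, 4, 9, 12}  B8 = {1, 3, 4, 9}  B9 = {1, 3, 4, 14}  B10 = {1, 4, 7, 14}  B11 = {1, 2, 7, 14}  B12 = {0, 2, 7, 14}
Tree: B1–B2, B2–B3, B3–B4, B4–B5, B5–B6, B6–B7, B7–B8, B8–B9, B9–B10, B10–B11, B11–B12
Every bag has size at most 4, so the width is 4 − 1 = 3 and tw(G) ≤ 3. For the lower bound: the 4 vertex sets {5,6,11}, {13}, {10}, {3,8,9,12} are disjoint, each induces a connected subgraph, and every pair is joined by at least one edge of G. Contracting each set to a single vertex therefore yields K_{4} as a minor, and since treewidth is minor-monotone, tw(G) ≥ tw(K_{4}) = 3. Combining the bounds, tw(G) = 3.

3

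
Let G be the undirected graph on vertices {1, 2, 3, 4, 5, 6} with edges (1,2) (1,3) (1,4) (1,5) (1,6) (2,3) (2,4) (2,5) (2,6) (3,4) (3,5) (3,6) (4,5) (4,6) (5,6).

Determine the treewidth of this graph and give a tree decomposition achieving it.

Treewidth 5.
Bags: B1 = {1, 2, 3, 4, 5, 6}
Tree: (single bag)

A single bag containing all 6 vertices is trivially a valid decomposition of width 5. On the other hand G contains the 6-clique {1, 2, 3, 4, 5, 6}. A clique must lie in a single bag of any decomposition, so no decomposition can have width below 5. Combining the bounds, tw(G) = 5.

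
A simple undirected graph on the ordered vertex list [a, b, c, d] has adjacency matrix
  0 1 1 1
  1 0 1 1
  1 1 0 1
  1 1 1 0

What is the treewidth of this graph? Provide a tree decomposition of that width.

Treewidth 3.
One such decomposition:
Bags: B1 = {a, b, c, d}
Tree: (single bag)

With just one bag of size 4, the width is 4 − 1 = 3, so tw(G) ≤ 3. Conversely, {a, b, c, d} is a clique of size 4, and the vertices of any clique must share a bag in every tree decomposition; so some bag has ≥ 4 vertices and tw(G) ≥ 3. The upper and lower bounds meet at 3, so that is the treewidth.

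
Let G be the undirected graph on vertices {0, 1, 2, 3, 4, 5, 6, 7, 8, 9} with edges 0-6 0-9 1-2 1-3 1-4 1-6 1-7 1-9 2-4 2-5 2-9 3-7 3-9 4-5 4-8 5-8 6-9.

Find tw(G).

A width-2 tree decomposition is:
Bags: B1 = {1, 2, 4}  B2 = {1, 2, 9}  B3 = {2, 4, 5}  B4 = {1, 3, 9}  B5 = {1, 3, 7}  B6 = {4, 5, 8}  B7 = {1, 6, 9}  B8 = {0, 6, 9}
Tree: B1–B2, B1–B3, B2–B4, B4–B5, B3–B6, B4–B7, B7–B8
Every bag has size at most 3, so the width is 3 − 1 = 2 and tw(G) ≤ 2. On the other hand G contains the 3-clique {0, 6, 9}. A clique must lie in a single bag of any decomposition, so no decomposition can have width below 2. Hence tw(G) = 2 exactly.

2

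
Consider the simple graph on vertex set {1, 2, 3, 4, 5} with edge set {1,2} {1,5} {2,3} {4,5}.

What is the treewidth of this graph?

A width-1 tree decomposition is:
Bags: B1 = {4, 5}  B2 = {1, 5}  B3 = {1, 2}  B4 = {2, 3}
Tree: B1–B2, B2–B3, B3–B4
Each bag holds 2 vertices, so the decomposition has width 1, which upper-bounds the treewidth. Since G has at least one edge (e.g. 4–5), it is not an edgeless graph, so tw(G) ≥ 1. The upper and lower bounds meet at 1, so that is the treewidth.

1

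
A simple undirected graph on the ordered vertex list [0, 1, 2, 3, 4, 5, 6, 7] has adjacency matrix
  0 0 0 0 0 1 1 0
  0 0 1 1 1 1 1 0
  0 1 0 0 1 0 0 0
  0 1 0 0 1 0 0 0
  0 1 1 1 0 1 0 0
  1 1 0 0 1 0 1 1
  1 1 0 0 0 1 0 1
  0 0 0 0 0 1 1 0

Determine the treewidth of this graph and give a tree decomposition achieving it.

The largest bag has 3 vertices, giving width 2; this decomposition certifies tw(G) ≤ 2. For the lower bound, the 3 vertices {0, 5, 6} are pairwise adjacent, and any tree decomposition puts a clique entirely inside one bag — forcing width ≥ 2. Hence tw(G) = 2 exactly.

Treewidth 2.
Bags: B1 = {1, 4, 5}  B2 = {1, 5, 6}  B3 = {1, 2, 4}  B4 = {5, 6, 7}  B5 = {0, 5, 6}  B6 = {1, 3, 4}
Tree: B1–B2, B1–B3, B2–B4, B4–B5, B1–B6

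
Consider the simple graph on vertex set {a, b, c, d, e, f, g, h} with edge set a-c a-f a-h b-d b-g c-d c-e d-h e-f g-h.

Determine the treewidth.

A width-2 tree decomposition is:
Bags: B1 = {b, g, h}  B2 = {b, d, h}  B3 = {a, d, h}  B4 = {a, c, d}  B5 = {a, c, f}  B6 = {c, e, f}
Tree: B1–B2, B2–B3, B3–B4, B4–B5, B5–B6
Every bag has size at most 3, so the width is 3 − 1 = 2 and tw(G) ≤ 2. Since g–b–d–h–g is a cycle in G, G is not acyclic. Forests are exactly the graphs of treewidth ≤ 1, so tw(G) ≥ 2. Combining the bounds, tw(G) = 2.

2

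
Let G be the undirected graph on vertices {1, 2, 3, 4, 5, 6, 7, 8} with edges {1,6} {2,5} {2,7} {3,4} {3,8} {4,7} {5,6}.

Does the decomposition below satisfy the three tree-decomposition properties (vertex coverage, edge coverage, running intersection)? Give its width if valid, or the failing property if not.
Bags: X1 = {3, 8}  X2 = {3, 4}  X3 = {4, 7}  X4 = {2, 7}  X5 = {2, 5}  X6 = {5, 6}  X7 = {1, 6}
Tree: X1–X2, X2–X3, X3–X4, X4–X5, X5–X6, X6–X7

Vertex coverage: the bags together contain {1, 2, 3, 4, 5, 6, 7, 8}, the full vertex set. Edge coverage: each edge of G has both endpoints in at least one bag. Running intersection: for every vertex, the bags containing it form a connected subtree. All three properties hold, so this is a valid tree decomposition of width max|bag| − 1 = 1, and hence tw(G) ≤ 1.

Yes; width 1.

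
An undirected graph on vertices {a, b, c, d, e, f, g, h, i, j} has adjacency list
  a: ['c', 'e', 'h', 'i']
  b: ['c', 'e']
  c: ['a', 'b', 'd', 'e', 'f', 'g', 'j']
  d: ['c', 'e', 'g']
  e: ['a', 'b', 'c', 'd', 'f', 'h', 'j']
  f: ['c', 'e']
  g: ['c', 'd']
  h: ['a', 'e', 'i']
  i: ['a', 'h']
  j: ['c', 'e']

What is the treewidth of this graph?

2

A width-2 tree decomposition is:
Bags: B1 = {a, c, e}  B2 = {a, e, h}  B3 = {c, d, e}  B4 = {b, c, e}  B5 = {c, e, f}  B6 = {c, d, g}  B7 = {c, e, j}  B8 = {a, h, i}
Tree: B1–B2, B1–B3, B3–B4, B3–B5, B3–B6, B4–B7, B2–B8
Every bag has size at most 3, so the width is 3 − 1 = 2 and tw(G) ≤ 2. For the lower bound, the 3 vertices {a, e, h} are pairwise adjacent, and any tree decomposition puts a clique entirely inside one bag — forcing width ≥ 2. Combining the bounds, tw(G) = 2.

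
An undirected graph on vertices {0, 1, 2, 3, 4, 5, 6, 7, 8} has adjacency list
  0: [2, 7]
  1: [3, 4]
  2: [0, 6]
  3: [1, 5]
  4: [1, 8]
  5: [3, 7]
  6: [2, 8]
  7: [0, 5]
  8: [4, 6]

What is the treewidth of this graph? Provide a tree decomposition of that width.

Treewidth 2.
Bags: B1 = {0, 5, 7}  B2 = {0, 3, 5}  B3 = {0, 1, 3}  B4 = {0, 1, 4}  B5 = {0, 4, 8}  B6 = {0, 6, 8}  B7 = {0, 2, 6}
Tree: B1–B2, B2–B3, B3–B4, B4–B5, B5–B6, B6–B7

Every bag has size at most 3, so the width is 3 − 1 = 2 and tw(G) ≤ 2. Since 0–7–5–3–1–4–8–6–2–0 is a cycle in G, G is not acyclic. Forests are exactly the graphs of treewidth ≤ 1, so tw(G) ≥ 2. Hence tw(G) = 2 exactly.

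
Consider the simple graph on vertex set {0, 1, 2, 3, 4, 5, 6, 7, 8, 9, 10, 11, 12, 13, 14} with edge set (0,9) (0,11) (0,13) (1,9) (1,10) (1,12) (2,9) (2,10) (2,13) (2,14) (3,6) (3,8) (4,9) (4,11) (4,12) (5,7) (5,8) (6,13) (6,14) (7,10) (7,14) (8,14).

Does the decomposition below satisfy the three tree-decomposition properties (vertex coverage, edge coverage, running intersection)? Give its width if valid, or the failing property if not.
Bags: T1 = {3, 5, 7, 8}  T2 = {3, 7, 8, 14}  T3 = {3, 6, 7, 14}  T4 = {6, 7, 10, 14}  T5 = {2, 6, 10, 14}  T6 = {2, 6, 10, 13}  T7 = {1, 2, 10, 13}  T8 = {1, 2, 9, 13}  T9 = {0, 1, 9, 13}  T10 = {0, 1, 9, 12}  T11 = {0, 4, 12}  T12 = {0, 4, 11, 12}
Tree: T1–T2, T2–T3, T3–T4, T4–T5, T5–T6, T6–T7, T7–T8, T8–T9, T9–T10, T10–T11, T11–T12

A tree decomposition must satisfy three properties: every vertex lies in some bag; for every edge, both endpoints lie together in some bag; and for every vertex, the bags containing it form a connected subtree. Here edge (9,4) lies in no bag, so the decomposition is invalid.

No — edge (9,4) lies in no bag.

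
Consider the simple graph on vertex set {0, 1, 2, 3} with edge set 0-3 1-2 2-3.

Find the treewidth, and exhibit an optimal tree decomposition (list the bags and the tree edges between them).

Every bag has size at most 2, so the width is 2 − 1 = 1 and tw(G) ≤ 1. Any graph with an edge has treewidth ≥ 1, and G has the edge 3–2. Combining the bounds, tw(G) = 1.

Treewidth 1.
Bags: B1 = {2, 3}  B2 = {0, 3}  B3 = {1, 2}
Tree: B1–B2, B1–B3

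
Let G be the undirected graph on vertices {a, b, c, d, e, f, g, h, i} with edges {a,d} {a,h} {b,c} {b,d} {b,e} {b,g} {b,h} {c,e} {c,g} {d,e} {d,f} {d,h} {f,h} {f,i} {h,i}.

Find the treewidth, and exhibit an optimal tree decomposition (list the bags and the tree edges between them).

Treewidth 2.
One optimal decomposition is:
Bags: B1 = {b, d, h}  B2 = {b, d, e}  B3 = {d, f, h}  B4 = {f, h, i}  B5 = {b, c, e}  B6 = {b, c, g}  B7 = {a, d, h}
Tree: B1–B2, B1–B3, B3–B4, B2–B5, B5–B6, B3–B7

The largest bag has 3 vertices, giving width 2; this decomposition certifies tw(G) ≤ 2. For the lower bound, the 3 vertices {b, d, e} are pairwise adjacent, and any tree decomposition puts a clique entirely inside one bag — forcing width ≥ 2. Hence tw(G) = 2 exactly.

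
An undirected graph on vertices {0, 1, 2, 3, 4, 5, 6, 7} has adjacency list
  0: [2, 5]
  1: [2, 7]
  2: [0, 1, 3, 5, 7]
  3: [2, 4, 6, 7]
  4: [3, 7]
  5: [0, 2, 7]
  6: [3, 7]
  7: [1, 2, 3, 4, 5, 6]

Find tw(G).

A width-2 tree decomposition is:
Bags: B1 = {2, 3, 7}  B2 = {3, 4, 7}  B3 = {2, 5, 7}  B4 = {0, 2, 5}  B5 = {1, 2, 7}  B6 = {3, 6, 7}
Tree: B1–B2, B1–B3, B3–B4, B3–B5, B2–B6
Each bag holds 3 vertices, so the decomposition has width 2, which upper-bounds the treewidth. For the lower bound, the 3 vertices {0, 2, 5} are pairwise adjacent, and any tree decomposition puts a clique entirely inside one bag — forcing width ≥ 2. The upper and lower bounds meet at 2, so that is the treewidth.

2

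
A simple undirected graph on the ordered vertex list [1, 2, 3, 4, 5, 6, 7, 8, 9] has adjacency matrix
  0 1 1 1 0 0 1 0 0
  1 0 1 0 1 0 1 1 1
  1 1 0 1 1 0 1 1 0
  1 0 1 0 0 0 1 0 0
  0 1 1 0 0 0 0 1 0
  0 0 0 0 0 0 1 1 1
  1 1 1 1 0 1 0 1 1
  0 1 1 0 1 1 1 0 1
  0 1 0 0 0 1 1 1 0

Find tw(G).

A width-3 tree decomposition is:
Bags: B1 = {2, 7, 8, 9}  B2 = {2, 3, 7, 8}  B3 = {1, 2, 3, 7}  B4 = {6, 7, 8, 9}  B5 = {2, 3, 5, 8}  B6 = {1, 3, 4, 7}
Tree: B1–B2, B2–B3, B1–B4, B2–B5, B3–B6
Every bag has size at most 4, so the width is 4 − 1 = 3 and tw(G) ≤ 3. On the other hand G contains the 4-clique {2, 3, 5, 8}. A clique must lie in a single bag of any decomposition, so no decomposition can have width below 3. Hence tw(G) = 3 exactly.

3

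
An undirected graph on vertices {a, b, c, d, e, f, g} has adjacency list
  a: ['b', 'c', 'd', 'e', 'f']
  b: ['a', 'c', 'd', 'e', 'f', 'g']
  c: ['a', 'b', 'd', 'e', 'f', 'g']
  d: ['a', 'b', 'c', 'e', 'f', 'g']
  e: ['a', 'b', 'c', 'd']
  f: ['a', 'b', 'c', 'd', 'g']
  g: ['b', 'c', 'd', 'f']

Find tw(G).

A width-4 tree decomposition is:
Bags: B1 = {b, c, d, f, g}  B2 = {a, b, c, d, f}  B3 = {a, b, c, d, e}
Tree: B1–B2, B2–B3
Each bag holds 5 vertices, so the decomposition has width 4, which upper-bounds the treewidth. Conversely, {a, b, c, d, e} is a clique of size 5, and the vertices of any clique must share a bag in every tree decomposition; so some bag has ≥ 5 vertices and tw(G) ≥ 4. The upper and lower bounds meet at 4, so that is the treewidth.

4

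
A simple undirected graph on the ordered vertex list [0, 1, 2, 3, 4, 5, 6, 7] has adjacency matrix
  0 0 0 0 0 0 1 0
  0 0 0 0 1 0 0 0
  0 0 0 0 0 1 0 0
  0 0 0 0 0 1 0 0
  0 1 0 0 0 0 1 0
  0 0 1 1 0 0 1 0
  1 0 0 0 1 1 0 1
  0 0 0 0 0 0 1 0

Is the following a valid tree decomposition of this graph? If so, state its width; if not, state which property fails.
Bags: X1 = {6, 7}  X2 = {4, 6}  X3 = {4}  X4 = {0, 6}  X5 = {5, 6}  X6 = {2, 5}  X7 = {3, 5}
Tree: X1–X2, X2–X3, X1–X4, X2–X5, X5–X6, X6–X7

No — vertex 1 appears in no bag.

A tree decomposition must satisfy three properties: every vertex lies in some bag; for every edge, both endpoints lie together in some bag; and for every vertex, the bags containing it form a connected subtree. Here vertex 1 appears in no bag, so the decomposition is invalid.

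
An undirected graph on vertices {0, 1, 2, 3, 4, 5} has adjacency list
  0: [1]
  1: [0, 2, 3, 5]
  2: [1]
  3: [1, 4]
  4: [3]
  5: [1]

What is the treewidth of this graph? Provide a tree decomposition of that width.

Treewidth 1.
One optimal decomposition is:
Bags: B1 = {1, 5}  B2 = {0, 1}  B3 = {1, 2}  B4 = {1, 3}  B5 = {3, 4}
Tree: B1–B2, B1–B3, B2–B4, B4–B5

The largest bag has 2 vertices, giving width 1; this decomposition certifies tw(G) ≤ 1. Any graph with an edge has treewidth ≥ 1, and G has the edge 5–1. The upper and lower bounds meet at 1, so that is the treewidth.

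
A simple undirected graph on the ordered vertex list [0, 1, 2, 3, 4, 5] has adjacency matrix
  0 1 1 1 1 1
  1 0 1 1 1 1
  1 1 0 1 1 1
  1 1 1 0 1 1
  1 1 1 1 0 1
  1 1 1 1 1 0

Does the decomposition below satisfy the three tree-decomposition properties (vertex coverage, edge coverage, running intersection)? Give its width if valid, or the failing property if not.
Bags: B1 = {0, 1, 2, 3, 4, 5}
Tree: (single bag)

Yes; width 5.

Every vertex of G appears in some bag (union = {0, 1, 2, 3, 4, 5}); every edge is covered by a bag; and for each vertex v the set of bags containing v is connected in the bag tree. The decomposition is therefore valid. The largest bag has 6 vertices, so the width is 5.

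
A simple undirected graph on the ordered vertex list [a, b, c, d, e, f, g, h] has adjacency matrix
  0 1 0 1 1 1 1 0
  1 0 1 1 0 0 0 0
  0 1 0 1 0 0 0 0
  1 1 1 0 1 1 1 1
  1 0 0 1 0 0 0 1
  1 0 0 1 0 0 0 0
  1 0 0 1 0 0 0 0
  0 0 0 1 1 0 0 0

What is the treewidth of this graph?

2

A width-2 tree decomposition is:
Bags: B1 = {a, d, f}  B2 = {a, d, g}  B3 = {a, b, d}  B4 = {b, c, d}  B5 = {a, d, e}  B6 = {d, e, h}
Tree: B1–B2, B1–B3, B3–B4, B1–B5, B5–B6
Every bag has size at most 3, so the width is 3 − 1 = 2 and tw(G) ≤ 2. Conversely, {d, e, h} is a clique of size 3, and the vertices of any clique must share a bag in every tree decomposition; so some bag has ≥ 3 vertices and tw(G) ≥ 2. Combining the bounds, tw(G) = 2.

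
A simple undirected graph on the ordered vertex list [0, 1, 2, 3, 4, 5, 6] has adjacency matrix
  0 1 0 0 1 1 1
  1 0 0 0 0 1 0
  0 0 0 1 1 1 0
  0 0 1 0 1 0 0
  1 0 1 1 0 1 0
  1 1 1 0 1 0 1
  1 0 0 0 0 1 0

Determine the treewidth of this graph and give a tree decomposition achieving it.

Treewidth 2.
Bags: B1 = {0, 4, 5}  B2 = {2, 4, 5}  B3 = {0, 1, 5}  B4 = {0, 5, 6}  B5 = {2, 3, 4}
Tree: B1–B2, B1–B3, B1–B4, B2–B5

Each bag holds 3 vertices, so the decomposition has width 2, which upper-bounds the treewidth. Conversely, {2, 3, 4} is a clique of size 3, and the vertices of any clique must share a bag in every tree decomposition; so some bag has ≥ 3 vertices and tw(G) ≥ 2. Combining the bounds, tw(G) = 2.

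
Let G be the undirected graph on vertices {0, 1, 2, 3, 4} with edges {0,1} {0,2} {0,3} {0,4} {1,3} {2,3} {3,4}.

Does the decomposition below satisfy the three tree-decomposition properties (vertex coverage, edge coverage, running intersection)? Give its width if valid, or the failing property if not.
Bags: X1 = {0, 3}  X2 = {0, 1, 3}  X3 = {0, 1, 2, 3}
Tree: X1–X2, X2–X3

No — vertex 4 appears in no bag.

A tree decomposition must satisfy three properties: every vertex lies in some bag; for every edge, both endpoints lie together in some bag; and for every vertex, the bags containing it form a connected subtree. Here vertex 4 appears in no bag, so the decomposition is invalid.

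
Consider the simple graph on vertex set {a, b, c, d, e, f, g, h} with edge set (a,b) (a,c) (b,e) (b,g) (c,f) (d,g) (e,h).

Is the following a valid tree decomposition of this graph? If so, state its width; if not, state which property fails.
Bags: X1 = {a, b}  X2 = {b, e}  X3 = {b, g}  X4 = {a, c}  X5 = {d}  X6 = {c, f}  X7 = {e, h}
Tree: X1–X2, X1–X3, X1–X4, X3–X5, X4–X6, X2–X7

A tree decomposition must satisfy three properties: every vertex lies in some bag; for every edge, both endpoints lie together in some bag; and for every vertex, the bags containing it form a connected subtree. Here edge (g,d) lies in no bag, so the decomposition is invalid.

No — edge (g,d) lies in no bag.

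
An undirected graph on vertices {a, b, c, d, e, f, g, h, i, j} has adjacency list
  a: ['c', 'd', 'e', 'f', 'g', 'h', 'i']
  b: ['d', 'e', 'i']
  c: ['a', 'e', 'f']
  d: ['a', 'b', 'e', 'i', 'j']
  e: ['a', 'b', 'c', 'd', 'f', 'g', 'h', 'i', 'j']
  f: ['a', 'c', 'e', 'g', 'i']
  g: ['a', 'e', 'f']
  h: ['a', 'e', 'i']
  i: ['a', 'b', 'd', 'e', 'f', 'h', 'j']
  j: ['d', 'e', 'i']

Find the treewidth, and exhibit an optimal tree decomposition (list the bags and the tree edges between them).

Every bag has size at most 4, so the width is 4 − 1 = 3 and tw(G) ≤ 3. Conversely, {a, e, f, g} is a clique of size 4, and the vertices of any clique must share a bag in every tree decomposition; so some bag has ≥ 4 vertices and tw(G) ≥ 3. The upper and lower bounds meet at 3, so that is the treewidth.

Treewidth 3.
One optimal decomposition is:
Bags: B1 = {a, d, e, i}  B2 = {a, e, f, i}  B3 = {a, c, e, f}  B4 = {b, d, e, i}  B5 = {a, e, h, i}  B6 = {d, e, i, j}  B7 = {a, e, f, g}
Tree: B1–B2, B2–B3, B1–B4, B1–B5, B1–B6, B2–B7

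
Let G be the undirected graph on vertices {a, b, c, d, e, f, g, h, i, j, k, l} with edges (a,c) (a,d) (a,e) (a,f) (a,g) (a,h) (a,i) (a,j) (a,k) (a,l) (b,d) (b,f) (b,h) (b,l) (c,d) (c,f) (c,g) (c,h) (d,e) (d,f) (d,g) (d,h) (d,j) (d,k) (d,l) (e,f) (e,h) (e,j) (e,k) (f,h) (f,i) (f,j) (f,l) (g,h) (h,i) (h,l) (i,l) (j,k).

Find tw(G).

A width-4 tree decomposition is:
Bags: B1 = {a, d, e, f, j}  B2 = {a, d, e, f, h}  B3 = {a, c, d, f, h}  B4 = {a, d, f, h, l}  B5 = {a, c, d, g, h}  B6 = {b, d, f, h, l}  B7 = {a, f, h, i, l}  B8 = {a, d, e, j, k}
Tree: B1–B2, B2–B3, B3–B4, B3–B5, B4–B6, B4–B7, B1–B8
The largest bag has 5 vertices, giving width 4; this decomposition certifies tw(G) ≤ 4. For the lower bound, the 5 vertices {a, c, d, g, h} are pairwise adjacent, and any tree decomposition puts a clique entirely inside one bag — forcing width ≥ 4. Hence tw(G) = 4 exactly.

4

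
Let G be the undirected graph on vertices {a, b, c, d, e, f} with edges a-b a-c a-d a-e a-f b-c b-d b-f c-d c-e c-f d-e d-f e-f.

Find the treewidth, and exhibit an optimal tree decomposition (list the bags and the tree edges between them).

Every bag has size at most 5, so the width is 5 − 1 = 4 and tw(G) ≤ 4. Conversely, {a, c, d, e, f} is a clique of size 5, and the vertices of any clique must share a bag in every tree decomposition; so some bag has ≥ 5 vertices and tw(G) ≥ 4. Combining the bounds, tw(G) = 4.

Treewidth 4.
One optimal decomposition is:
Bags: B1 = {a, b, c, d, f}  B2 = {a, c, d, e, f}
Tree: B1–B2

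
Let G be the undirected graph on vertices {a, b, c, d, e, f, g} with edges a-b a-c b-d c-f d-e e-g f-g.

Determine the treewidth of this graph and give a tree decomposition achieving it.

The largest bag has 3 vertices, giving width 2; this decomposition certifies tw(G) ≤ 2. For the lower bound, G contains the cycle c–a–b–d–e–g–f–c, so G is not a forest; only forests have treewidth ≤ 1, hence tw(G) ≥ 2. The upper and lower bounds meet at 2, so that is the treewidth.

Treewidth 2.
One optimal decomposition is:
Bags: B1 = {a, b, c}  B2 = {b, c, d}  B3 = {c, d, e}  B4 = {c, e, g}  B5 = {c, f, g}
Tree: B1–B2, B2–B3, B3–B4, B4–B5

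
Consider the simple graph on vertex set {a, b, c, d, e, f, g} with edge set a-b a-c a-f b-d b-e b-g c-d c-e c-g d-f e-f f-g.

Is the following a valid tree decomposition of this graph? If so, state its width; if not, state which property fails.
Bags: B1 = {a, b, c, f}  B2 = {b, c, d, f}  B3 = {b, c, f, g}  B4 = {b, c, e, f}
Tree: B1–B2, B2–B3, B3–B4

Every vertex of G appears in some bag (union = {a, b, c, d, e, f, g}); every edge is covered by a bag; and for each vertex v the set of bags containing v is connected in the bag tree. The decomposition is therefore valid. The largest bag has 4 vertices, so the width is 3.

Yes; width 3.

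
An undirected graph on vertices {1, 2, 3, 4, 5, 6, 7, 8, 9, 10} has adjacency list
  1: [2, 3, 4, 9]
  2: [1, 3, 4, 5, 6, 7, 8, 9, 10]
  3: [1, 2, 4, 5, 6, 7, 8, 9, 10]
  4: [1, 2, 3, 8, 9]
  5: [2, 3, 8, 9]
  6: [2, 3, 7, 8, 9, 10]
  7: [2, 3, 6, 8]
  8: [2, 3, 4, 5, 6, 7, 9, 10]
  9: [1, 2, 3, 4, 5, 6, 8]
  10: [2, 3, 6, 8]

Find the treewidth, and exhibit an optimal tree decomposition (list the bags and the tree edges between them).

Treewidth 4.
One such decomposition:
Bags: B1 = {2, 3, 6, 8, 9}  B2 = {2, 3, 4, 8, 9}  B3 = {1, 2, 3, 4, 9}  B4 = {2, 3, 6, 8, 10}  B5 = {2, 3, 5, 8, 9}  B6 = {2, 3, 6, 7, 8}
Tree: B1–B2, B2–B3, B1–B4, B2–B5, B1–B6

The largest bag has 5 vertices, giving width 4; this decomposition certifies tw(G) ≤ 4. Conversely, {2, 3, 4, 8, 9} is a clique of size 5, and the vertices of any clique must share a bag in every tree decomposition; so some bag has ≥ 5 vertices and tw(G) ≥ 4. Therefore the treewidth is 4.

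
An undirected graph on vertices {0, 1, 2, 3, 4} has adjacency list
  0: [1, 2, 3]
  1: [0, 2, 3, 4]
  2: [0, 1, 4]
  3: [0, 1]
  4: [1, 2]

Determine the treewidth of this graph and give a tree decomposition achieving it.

Treewidth 2.
Bags: B1 = {1, 2, 4}  B2 = {0, 1, 2}  B3 = {0, 1, 3}
Tree: B1–B2, B2–B3

The largest bag has 3 vertices, giving width 2; this decomposition certifies tw(G) ≤ 2. On the other hand G contains the 3-clique {0, 1, 2}. A clique must lie in a single bag of any decomposition, so no decomposition can have width below 2. Therefore the treewidth is 2.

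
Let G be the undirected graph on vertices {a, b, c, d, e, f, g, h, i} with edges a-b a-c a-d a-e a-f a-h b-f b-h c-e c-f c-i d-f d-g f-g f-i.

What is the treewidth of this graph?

2

A width-2 tree decomposition is:
Bags: B1 = {a, b, f}  B2 = {a, c, f}  B3 = {a, c, e}  B4 = {a, d, f}  B5 = {a, b, h}  B6 = {c, f, i}  B7 = {d, f, g}
Tree: B1–B2, B2–B3, B1–B4, B1–B5, B2–B6, B4–B7
The largest bag has 3 vertices, giving width 2; this decomposition certifies tw(G) ≤ 2. For the lower bound, the 3 vertices {a, c, e} are pairwise adjacent, and any tree decomposition puts a clique entirely inside one bag — forcing width ≥ 2. Combining the bounds, tw(G) = 2.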